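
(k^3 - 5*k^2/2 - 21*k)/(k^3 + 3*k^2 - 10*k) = (k^2 - 5*k/2 - 21)/(k^2 + 3*k - 10)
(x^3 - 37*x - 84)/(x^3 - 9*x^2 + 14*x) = (x^2 + 7*x + 12)/(x*(x - 2))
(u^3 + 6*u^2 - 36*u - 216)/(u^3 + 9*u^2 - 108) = (u - 6)/(u - 3)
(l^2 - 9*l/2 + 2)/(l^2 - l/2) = (l - 4)/l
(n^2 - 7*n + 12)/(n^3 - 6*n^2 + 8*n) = (n - 3)/(n*(n - 2))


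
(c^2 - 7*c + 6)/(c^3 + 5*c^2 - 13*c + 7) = (c - 6)/(c^2 + 6*c - 7)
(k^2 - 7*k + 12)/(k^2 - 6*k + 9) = (k - 4)/(k - 3)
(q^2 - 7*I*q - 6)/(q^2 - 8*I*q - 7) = (q - 6*I)/(q - 7*I)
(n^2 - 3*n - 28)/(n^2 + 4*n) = (n - 7)/n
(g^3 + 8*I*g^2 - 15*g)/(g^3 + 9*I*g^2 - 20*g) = (g + 3*I)/(g + 4*I)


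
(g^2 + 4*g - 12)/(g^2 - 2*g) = (g + 6)/g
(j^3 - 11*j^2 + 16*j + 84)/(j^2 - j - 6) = (j^2 - 13*j + 42)/(j - 3)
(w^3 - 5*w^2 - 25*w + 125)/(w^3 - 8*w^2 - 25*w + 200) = (w - 5)/(w - 8)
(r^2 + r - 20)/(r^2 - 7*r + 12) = (r + 5)/(r - 3)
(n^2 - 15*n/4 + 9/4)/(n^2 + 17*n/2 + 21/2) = (4*n^2 - 15*n + 9)/(2*(2*n^2 + 17*n + 21))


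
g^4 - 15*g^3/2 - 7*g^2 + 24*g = g*(g - 8)*(g - 3/2)*(g + 2)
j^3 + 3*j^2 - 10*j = j*(j - 2)*(j + 5)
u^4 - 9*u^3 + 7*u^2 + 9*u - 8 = (u - 8)*(u - 1)^2*(u + 1)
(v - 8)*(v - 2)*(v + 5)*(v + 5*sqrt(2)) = v^4 - 5*v^3 + 5*sqrt(2)*v^3 - 25*sqrt(2)*v^2 - 34*v^2 - 170*sqrt(2)*v + 80*v + 400*sqrt(2)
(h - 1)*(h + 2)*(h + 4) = h^3 + 5*h^2 + 2*h - 8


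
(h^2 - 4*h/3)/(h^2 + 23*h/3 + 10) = h*(3*h - 4)/(3*h^2 + 23*h + 30)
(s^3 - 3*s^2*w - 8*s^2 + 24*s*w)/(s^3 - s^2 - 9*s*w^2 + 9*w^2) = s*(s - 8)/(s^2 + 3*s*w - s - 3*w)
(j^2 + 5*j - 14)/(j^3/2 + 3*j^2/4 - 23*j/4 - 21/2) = 4*(j^2 + 5*j - 14)/(2*j^3 + 3*j^2 - 23*j - 42)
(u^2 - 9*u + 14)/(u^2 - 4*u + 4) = (u - 7)/(u - 2)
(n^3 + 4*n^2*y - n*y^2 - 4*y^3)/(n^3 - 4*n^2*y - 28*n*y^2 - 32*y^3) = (-n^3 - 4*n^2*y + n*y^2 + 4*y^3)/(-n^3 + 4*n^2*y + 28*n*y^2 + 32*y^3)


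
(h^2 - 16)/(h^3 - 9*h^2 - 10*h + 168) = (h - 4)/(h^2 - 13*h + 42)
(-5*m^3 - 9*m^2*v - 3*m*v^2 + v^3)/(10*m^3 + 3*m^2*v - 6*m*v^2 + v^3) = (m + v)/(-2*m + v)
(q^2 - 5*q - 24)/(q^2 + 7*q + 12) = (q - 8)/(q + 4)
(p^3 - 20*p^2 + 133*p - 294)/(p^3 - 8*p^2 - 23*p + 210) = (p - 7)/(p + 5)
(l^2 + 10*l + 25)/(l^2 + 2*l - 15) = (l + 5)/(l - 3)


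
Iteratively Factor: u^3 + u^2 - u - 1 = (u - 1)*(u^2 + 2*u + 1) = (u - 1)*(u + 1)*(u + 1)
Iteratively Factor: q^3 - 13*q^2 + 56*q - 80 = (q - 5)*(q^2 - 8*q + 16) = (q - 5)*(q - 4)*(q - 4)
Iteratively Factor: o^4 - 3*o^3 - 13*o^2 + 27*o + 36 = (o - 4)*(o^3 + o^2 - 9*o - 9) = (o - 4)*(o + 1)*(o^2 - 9) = (o - 4)*(o - 3)*(o + 1)*(o + 3)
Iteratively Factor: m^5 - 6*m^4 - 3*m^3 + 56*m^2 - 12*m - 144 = (m - 4)*(m^4 - 2*m^3 - 11*m^2 + 12*m + 36) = (m - 4)*(m + 2)*(m^3 - 4*m^2 - 3*m + 18) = (m - 4)*(m + 2)^2*(m^2 - 6*m + 9) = (m - 4)*(m - 3)*(m + 2)^2*(m - 3)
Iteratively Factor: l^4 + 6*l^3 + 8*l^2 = (l + 4)*(l^3 + 2*l^2) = l*(l + 4)*(l^2 + 2*l) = l^2*(l + 4)*(l + 2)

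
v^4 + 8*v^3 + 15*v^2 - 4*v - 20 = (v - 1)*(v + 2)^2*(v + 5)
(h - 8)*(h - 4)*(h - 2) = h^3 - 14*h^2 + 56*h - 64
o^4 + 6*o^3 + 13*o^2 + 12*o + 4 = (o + 1)^2*(o + 2)^2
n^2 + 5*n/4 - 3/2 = (n - 3/4)*(n + 2)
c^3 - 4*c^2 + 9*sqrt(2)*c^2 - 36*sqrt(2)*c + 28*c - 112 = (c - 4)*(c + 2*sqrt(2))*(c + 7*sqrt(2))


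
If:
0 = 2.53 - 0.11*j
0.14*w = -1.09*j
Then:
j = 23.00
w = -179.07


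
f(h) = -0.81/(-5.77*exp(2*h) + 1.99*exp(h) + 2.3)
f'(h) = -0.81*(11.54*exp(2*h) - 1.99*exp(h))/(-5.77*exp(2*h) + 1.99*exp(h) + 2.3)^2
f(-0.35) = -0.97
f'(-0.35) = -5.00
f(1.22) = 0.01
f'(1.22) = -0.03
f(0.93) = 0.03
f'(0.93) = -0.06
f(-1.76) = -0.33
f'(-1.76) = 0.00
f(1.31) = 0.01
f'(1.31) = -0.03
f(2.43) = 0.00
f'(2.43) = -0.00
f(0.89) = 0.03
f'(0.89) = -0.07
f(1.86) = 0.00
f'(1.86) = -0.01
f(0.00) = 0.55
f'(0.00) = -3.53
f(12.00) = 0.00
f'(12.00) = 0.00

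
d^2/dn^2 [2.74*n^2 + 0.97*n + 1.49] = 5.48000000000000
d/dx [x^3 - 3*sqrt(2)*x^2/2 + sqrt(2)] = 3*x*(x - sqrt(2))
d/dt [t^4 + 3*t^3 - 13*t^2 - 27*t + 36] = 4*t^3 + 9*t^2 - 26*t - 27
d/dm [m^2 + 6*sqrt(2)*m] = 2*m + 6*sqrt(2)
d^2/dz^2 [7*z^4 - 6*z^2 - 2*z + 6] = 84*z^2 - 12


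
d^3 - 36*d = d*(d - 6)*(d + 6)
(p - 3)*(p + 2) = p^2 - p - 6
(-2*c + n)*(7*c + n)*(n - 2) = -14*c^2*n + 28*c^2 + 5*c*n^2 - 10*c*n + n^3 - 2*n^2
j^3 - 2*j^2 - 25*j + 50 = (j - 5)*(j - 2)*(j + 5)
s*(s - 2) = s^2 - 2*s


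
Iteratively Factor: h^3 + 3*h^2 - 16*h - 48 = (h + 3)*(h^2 - 16) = (h + 3)*(h + 4)*(h - 4)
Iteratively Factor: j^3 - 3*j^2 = (j)*(j^2 - 3*j) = j^2*(j - 3)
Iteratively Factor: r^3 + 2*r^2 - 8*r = (r - 2)*(r^2 + 4*r) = r*(r - 2)*(r + 4)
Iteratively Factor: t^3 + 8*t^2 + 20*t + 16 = (t + 2)*(t^2 + 6*t + 8) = (t + 2)*(t + 4)*(t + 2)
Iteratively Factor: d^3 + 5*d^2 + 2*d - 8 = (d - 1)*(d^2 + 6*d + 8) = (d - 1)*(d + 4)*(d + 2)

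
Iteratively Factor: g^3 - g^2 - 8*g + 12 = (g - 2)*(g^2 + g - 6) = (g - 2)^2*(g + 3)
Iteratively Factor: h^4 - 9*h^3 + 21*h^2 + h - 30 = (h - 2)*(h^3 - 7*h^2 + 7*h + 15) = (h - 5)*(h - 2)*(h^2 - 2*h - 3) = (h - 5)*(h - 3)*(h - 2)*(h + 1)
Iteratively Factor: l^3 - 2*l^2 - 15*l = (l - 5)*(l^2 + 3*l) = l*(l - 5)*(l + 3)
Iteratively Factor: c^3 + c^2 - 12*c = (c)*(c^2 + c - 12) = c*(c + 4)*(c - 3)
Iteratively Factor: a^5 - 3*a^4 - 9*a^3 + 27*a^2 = (a - 3)*(a^4 - 9*a^2) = a*(a - 3)*(a^3 - 9*a) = a*(a - 3)^2*(a^2 + 3*a) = a^2*(a - 3)^2*(a + 3)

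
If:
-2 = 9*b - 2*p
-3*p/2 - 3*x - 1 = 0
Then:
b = -4*x/9 - 10/27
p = -2*x - 2/3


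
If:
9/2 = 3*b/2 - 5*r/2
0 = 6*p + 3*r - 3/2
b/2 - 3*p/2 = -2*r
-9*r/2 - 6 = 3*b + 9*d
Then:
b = 213/86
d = -689/516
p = 35/86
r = -27/86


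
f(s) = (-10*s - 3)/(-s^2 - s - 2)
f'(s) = (-10*s - 3)*(2*s + 1)/(-s^2 - s - 2)^2 - 10/(-s^2 - s - 2)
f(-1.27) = -4.14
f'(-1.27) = 1.55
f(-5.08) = -2.10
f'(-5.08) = -0.41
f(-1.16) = -3.93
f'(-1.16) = 2.20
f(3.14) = 2.29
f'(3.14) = -0.45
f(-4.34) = -2.45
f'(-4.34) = -0.53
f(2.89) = 2.41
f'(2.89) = -0.48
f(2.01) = 2.87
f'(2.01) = -0.55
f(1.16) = 3.24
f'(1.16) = -0.17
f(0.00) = 1.50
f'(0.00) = 4.25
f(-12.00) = -0.87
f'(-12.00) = -0.08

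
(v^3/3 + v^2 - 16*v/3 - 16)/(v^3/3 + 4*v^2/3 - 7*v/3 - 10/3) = (v^3 + 3*v^2 - 16*v - 48)/(v^3 + 4*v^2 - 7*v - 10)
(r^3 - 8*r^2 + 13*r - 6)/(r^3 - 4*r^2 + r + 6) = (r^3 - 8*r^2 + 13*r - 6)/(r^3 - 4*r^2 + r + 6)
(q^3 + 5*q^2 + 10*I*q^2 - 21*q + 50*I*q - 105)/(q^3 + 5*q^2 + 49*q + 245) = (q + 3*I)/(q - 7*I)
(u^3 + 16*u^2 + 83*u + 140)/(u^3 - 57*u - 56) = (u^2 + 9*u + 20)/(u^2 - 7*u - 8)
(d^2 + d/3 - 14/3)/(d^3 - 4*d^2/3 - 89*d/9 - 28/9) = 3*(d - 2)/(3*d^2 - 11*d - 4)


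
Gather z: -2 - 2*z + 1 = -2*z - 1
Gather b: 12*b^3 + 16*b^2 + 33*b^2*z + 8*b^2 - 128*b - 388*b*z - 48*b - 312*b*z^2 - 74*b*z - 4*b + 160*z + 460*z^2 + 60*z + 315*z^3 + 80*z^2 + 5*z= 12*b^3 + b^2*(33*z + 24) + b*(-312*z^2 - 462*z - 180) + 315*z^3 + 540*z^2 + 225*z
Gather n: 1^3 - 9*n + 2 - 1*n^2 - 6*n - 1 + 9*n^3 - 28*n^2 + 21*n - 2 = 9*n^3 - 29*n^2 + 6*n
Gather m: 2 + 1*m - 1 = m + 1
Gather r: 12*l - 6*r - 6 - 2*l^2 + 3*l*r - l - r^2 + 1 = -2*l^2 + 11*l - r^2 + r*(3*l - 6) - 5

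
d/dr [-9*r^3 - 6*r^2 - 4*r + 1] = -27*r^2 - 12*r - 4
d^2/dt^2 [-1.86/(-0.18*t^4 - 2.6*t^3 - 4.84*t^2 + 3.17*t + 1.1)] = (-(4.0176*t^2 + 29.016*t + 18.0048)*(0.18*t^4 + 2.6*t^3 + 4.84*t^2 - 3.17*t - 1.1) + 1.86*(0.72*t^3 + 7.8*t^2 + 9.68*t - 3.17)*(1.44*t^3 + 15.6*t^2 + 19.36*t - 6.34))/(0.18*t^4 + 2.6*t^3 + 4.84*t^2 - 3.17*t - 1.1)^3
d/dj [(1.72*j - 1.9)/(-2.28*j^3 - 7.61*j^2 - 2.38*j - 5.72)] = (7.8432*j^3 + 0.0932000000000013*j^2 - 28.918*j - 14.3604)/(5.1984*j^6 + 34.7016*j^5 + 68.7649*j^4 + 62.3068*j^3 + 92.7228*j^2 + 27.2272*j + 32.7184)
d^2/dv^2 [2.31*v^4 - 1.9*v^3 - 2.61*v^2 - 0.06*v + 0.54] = 27.72*v^2 - 11.4*v - 5.22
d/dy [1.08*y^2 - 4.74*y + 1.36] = 2.16*y - 4.74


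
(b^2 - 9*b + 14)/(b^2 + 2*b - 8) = (b - 7)/(b + 4)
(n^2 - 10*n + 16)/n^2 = 1 - 10/n + 16/n^2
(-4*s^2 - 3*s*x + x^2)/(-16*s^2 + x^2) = (s + x)/(4*s + x)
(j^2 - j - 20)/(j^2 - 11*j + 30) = (j + 4)/(j - 6)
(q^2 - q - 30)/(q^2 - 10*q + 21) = (q^2 - q - 30)/(q^2 - 10*q + 21)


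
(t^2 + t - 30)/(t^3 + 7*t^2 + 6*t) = (t - 5)/(t*(t + 1))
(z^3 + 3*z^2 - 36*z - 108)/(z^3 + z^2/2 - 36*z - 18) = 2*(z + 3)/(2*z + 1)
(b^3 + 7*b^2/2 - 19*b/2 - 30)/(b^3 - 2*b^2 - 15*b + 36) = (b + 5/2)/(b - 3)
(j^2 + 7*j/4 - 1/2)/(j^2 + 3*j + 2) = (j - 1/4)/(j + 1)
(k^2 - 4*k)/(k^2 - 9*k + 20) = k/(k - 5)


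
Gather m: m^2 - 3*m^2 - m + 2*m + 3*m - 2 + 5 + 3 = -2*m^2 + 4*m + 6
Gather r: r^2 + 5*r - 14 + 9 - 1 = r^2 + 5*r - 6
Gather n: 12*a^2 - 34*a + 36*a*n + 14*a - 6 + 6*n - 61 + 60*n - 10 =12*a^2 - 20*a + n*(36*a + 66) - 77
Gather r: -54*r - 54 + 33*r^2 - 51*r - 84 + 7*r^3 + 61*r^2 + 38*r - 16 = 7*r^3 + 94*r^2 - 67*r - 154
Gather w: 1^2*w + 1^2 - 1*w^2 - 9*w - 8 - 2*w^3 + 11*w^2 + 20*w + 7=-2*w^3 + 10*w^2 + 12*w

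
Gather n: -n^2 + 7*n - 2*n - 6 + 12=-n^2 + 5*n + 6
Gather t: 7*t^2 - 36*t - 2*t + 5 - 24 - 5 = 7*t^2 - 38*t - 24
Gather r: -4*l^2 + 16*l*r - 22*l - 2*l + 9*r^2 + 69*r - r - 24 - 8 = -4*l^2 - 24*l + 9*r^2 + r*(16*l + 68) - 32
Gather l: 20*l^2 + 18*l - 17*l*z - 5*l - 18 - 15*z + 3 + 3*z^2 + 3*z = 20*l^2 + l*(13 - 17*z) + 3*z^2 - 12*z - 15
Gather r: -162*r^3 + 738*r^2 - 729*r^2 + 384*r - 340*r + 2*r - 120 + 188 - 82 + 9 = -162*r^3 + 9*r^2 + 46*r - 5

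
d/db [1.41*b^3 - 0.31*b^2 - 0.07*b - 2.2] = 4.23*b^2 - 0.62*b - 0.07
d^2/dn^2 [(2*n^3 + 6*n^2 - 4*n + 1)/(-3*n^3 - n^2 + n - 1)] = 4*(-24*n^6 + 45*n^5 - 18*n^4 + 56*n^3 - 21*n^2 - 3*n - 1)/(27*n^9 + 27*n^8 - 18*n^7 + 10*n^6 + 24*n^5 - 12*n^4 + 2*n^3 + 6*n^2 - 3*n + 1)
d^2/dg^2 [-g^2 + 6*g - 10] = -2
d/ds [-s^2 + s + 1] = 1 - 2*s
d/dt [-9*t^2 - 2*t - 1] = -18*t - 2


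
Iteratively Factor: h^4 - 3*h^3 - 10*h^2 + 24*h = (h)*(h^3 - 3*h^2 - 10*h + 24) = h*(h + 3)*(h^2 - 6*h + 8) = h*(h - 4)*(h + 3)*(h - 2)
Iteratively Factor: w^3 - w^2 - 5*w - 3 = (w + 1)*(w^2 - 2*w - 3) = (w + 1)^2*(w - 3)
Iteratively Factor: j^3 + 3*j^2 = (j)*(j^2 + 3*j) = j^2*(j + 3)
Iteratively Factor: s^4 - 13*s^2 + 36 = (s + 2)*(s^3 - 2*s^2 - 9*s + 18) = (s - 3)*(s + 2)*(s^2 + s - 6) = (s - 3)*(s - 2)*(s + 2)*(s + 3)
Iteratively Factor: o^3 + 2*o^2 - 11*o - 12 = (o + 1)*(o^2 + o - 12) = (o + 1)*(o + 4)*(o - 3)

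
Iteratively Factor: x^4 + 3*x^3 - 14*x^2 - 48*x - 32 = (x + 1)*(x^3 + 2*x^2 - 16*x - 32) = (x - 4)*(x + 1)*(x^2 + 6*x + 8) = (x - 4)*(x + 1)*(x + 2)*(x + 4)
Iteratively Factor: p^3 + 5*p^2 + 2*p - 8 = (p - 1)*(p^2 + 6*p + 8) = (p - 1)*(p + 2)*(p + 4)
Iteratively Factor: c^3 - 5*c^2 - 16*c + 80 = (c - 5)*(c^2 - 16) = (c - 5)*(c - 4)*(c + 4)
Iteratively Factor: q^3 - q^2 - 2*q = (q)*(q^2 - q - 2) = q*(q + 1)*(q - 2)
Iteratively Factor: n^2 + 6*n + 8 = (n + 4)*(n + 2)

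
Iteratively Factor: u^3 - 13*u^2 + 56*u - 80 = (u - 4)*(u^2 - 9*u + 20) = (u - 4)^2*(u - 5)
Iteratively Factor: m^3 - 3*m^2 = (m)*(m^2 - 3*m) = m^2*(m - 3)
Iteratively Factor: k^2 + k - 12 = (k - 3)*(k + 4)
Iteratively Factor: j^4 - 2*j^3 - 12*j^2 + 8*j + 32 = (j + 2)*(j^3 - 4*j^2 - 4*j + 16) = (j - 2)*(j + 2)*(j^2 - 2*j - 8) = (j - 2)*(j + 2)^2*(j - 4)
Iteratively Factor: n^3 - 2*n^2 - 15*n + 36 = (n - 3)*(n^2 + n - 12) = (n - 3)*(n + 4)*(n - 3)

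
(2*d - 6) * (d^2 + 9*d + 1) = 2*d^3 + 12*d^2 - 52*d - 6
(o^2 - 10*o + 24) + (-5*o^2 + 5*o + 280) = -4*o^2 - 5*o + 304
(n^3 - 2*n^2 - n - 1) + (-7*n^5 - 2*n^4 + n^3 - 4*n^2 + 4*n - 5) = -7*n^5 - 2*n^4 + 2*n^3 - 6*n^2 + 3*n - 6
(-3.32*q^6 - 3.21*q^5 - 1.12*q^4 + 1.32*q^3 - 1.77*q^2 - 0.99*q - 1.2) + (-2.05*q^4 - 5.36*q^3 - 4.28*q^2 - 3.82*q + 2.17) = -3.32*q^6 - 3.21*q^5 - 3.17*q^4 - 4.04*q^3 - 6.05*q^2 - 4.81*q + 0.97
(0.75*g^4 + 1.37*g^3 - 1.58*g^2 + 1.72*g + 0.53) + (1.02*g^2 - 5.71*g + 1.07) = 0.75*g^4 + 1.37*g^3 - 0.56*g^2 - 3.99*g + 1.6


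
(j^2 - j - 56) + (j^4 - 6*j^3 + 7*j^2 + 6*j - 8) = j^4 - 6*j^3 + 8*j^2 + 5*j - 64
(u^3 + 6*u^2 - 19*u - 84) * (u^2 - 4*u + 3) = u^5 + 2*u^4 - 40*u^3 + 10*u^2 + 279*u - 252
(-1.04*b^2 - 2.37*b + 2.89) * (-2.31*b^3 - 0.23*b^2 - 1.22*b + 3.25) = 2.4024*b^5 + 5.7139*b^4 - 4.862*b^3 - 1.1533*b^2 - 11.2283*b + 9.3925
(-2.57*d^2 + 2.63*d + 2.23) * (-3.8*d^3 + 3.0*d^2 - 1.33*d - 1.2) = 9.766*d^5 - 17.704*d^4 + 2.8341*d^3 + 6.2761*d^2 - 6.1219*d - 2.676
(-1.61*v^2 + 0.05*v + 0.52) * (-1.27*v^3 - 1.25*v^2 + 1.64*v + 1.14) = 2.0447*v^5 + 1.949*v^4 - 3.3633*v^3 - 2.4034*v^2 + 0.9098*v + 0.5928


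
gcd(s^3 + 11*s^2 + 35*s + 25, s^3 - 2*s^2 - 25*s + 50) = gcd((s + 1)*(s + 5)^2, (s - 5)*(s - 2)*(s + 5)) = s + 5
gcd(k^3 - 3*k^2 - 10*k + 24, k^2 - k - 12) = k^2 - k - 12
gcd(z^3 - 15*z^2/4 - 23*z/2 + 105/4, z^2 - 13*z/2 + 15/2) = z - 5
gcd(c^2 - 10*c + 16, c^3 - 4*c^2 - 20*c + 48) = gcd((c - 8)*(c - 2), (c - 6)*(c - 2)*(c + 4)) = c - 2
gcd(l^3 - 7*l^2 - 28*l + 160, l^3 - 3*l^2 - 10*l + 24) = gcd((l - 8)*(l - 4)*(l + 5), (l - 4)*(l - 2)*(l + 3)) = l - 4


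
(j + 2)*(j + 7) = j^2 + 9*j + 14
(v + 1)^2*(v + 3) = v^3 + 5*v^2 + 7*v + 3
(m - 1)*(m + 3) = m^2 + 2*m - 3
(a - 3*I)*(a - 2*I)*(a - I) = a^3 - 6*I*a^2 - 11*a + 6*I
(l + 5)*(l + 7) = l^2 + 12*l + 35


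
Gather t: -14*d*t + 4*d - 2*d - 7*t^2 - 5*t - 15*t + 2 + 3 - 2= 2*d - 7*t^2 + t*(-14*d - 20) + 3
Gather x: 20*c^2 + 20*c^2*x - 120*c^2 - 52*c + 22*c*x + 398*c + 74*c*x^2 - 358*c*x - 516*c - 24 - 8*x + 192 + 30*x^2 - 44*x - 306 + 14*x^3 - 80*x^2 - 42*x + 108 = -100*c^2 - 170*c + 14*x^3 + x^2*(74*c - 50) + x*(20*c^2 - 336*c - 94) - 30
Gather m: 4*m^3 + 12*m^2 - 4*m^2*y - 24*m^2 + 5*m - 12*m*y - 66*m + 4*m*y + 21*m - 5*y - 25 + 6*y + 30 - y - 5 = 4*m^3 + m^2*(-4*y - 12) + m*(-8*y - 40)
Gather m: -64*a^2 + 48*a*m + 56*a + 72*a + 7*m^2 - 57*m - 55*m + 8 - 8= -64*a^2 + 128*a + 7*m^2 + m*(48*a - 112)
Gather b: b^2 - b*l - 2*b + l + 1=b^2 + b*(-l - 2) + l + 1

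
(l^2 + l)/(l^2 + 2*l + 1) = l/(l + 1)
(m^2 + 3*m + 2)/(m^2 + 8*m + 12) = (m + 1)/(m + 6)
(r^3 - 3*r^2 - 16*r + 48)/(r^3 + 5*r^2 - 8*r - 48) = (r - 4)/(r + 4)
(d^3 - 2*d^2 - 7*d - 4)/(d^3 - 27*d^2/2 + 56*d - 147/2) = 2*(d^3 - 2*d^2 - 7*d - 4)/(2*d^3 - 27*d^2 + 112*d - 147)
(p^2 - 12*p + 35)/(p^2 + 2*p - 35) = (p - 7)/(p + 7)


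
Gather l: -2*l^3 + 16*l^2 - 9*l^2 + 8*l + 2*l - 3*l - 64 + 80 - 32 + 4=-2*l^3 + 7*l^2 + 7*l - 12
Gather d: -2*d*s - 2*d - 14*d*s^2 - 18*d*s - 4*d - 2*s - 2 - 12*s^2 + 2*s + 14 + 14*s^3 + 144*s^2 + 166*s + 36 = d*(-14*s^2 - 20*s - 6) + 14*s^3 + 132*s^2 + 166*s + 48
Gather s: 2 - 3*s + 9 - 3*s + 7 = 18 - 6*s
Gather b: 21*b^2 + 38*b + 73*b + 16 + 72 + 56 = 21*b^2 + 111*b + 144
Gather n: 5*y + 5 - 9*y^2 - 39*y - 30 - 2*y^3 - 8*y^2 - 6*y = -2*y^3 - 17*y^2 - 40*y - 25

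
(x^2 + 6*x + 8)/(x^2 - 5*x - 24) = (x^2 + 6*x + 8)/(x^2 - 5*x - 24)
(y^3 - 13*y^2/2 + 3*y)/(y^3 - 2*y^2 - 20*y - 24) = y*(2*y - 1)/(2*(y^2 + 4*y + 4))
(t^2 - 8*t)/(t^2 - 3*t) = (t - 8)/(t - 3)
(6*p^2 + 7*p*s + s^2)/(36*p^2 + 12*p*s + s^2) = (p + s)/(6*p + s)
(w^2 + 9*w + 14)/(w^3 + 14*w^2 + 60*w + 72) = (w + 7)/(w^2 + 12*w + 36)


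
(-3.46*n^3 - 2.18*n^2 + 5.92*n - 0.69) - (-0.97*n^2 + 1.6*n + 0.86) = -3.46*n^3 - 1.21*n^2 + 4.32*n - 1.55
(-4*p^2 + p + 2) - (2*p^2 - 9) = -6*p^2 + p + 11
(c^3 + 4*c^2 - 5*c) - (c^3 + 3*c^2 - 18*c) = c^2 + 13*c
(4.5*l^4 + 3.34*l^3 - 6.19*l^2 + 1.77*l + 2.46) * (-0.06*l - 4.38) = -0.27*l^5 - 19.9104*l^4 - 14.2578*l^3 + 27.006*l^2 - 7.9002*l - 10.7748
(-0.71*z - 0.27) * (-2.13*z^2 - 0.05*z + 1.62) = 1.5123*z^3 + 0.6106*z^2 - 1.1367*z - 0.4374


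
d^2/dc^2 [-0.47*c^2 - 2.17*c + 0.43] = -0.940000000000000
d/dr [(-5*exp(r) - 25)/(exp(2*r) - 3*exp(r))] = 5*(exp(2*r) + 10*exp(r) - 15)*exp(-r)/(exp(2*r) - 6*exp(r) + 9)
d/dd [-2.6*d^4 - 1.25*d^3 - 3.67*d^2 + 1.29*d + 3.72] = -10.4*d^3 - 3.75*d^2 - 7.34*d + 1.29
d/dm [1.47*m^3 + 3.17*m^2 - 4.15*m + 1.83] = 4.41*m^2 + 6.34*m - 4.15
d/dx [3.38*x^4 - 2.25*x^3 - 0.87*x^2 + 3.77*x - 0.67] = 13.52*x^3 - 6.75*x^2 - 1.74*x + 3.77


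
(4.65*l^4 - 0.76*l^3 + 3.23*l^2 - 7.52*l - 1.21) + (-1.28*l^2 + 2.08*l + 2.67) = 4.65*l^4 - 0.76*l^3 + 1.95*l^2 - 5.44*l + 1.46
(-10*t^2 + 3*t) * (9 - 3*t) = 30*t^3 - 99*t^2 + 27*t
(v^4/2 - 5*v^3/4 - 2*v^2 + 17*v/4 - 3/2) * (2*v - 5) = v^5 - 5*v^4 + 9*v^3/4 + 37*v^2/2 - 97*v/4 + 15/2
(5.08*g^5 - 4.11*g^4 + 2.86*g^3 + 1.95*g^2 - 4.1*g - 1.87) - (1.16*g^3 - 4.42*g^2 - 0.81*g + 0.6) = 5.08*g^5 - 4.11*g^4 + 1.7*g^3 + 6.37*g^2 - 3.29*g - 2.47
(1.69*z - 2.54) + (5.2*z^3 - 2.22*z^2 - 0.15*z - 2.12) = 5.2*z^3 - 2.22*z^2 + 1.54*z - 4.66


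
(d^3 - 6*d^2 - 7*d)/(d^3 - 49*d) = (d + 1)/(d + 7)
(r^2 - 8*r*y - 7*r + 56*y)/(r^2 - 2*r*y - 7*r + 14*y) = (-r + 8*y)/(-r + 2*y)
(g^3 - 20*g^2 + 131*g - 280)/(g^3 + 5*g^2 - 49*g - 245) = (g^2 - 13*g + 40)/(g^2 + 12*g + 35)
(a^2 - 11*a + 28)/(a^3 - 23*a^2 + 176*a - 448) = (a - 4)/(a^2 - 16*a + 64)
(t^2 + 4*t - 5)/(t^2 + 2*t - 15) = (t - 1)/(t - 3)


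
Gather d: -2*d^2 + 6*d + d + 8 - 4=-2*d^2 + 7*d + 4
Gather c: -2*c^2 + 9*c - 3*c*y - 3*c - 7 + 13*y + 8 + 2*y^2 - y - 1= -2*c^2 + c*(6 - 3*y) + 2*y^2 + 12*y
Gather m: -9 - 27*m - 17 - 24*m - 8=-51*m - 34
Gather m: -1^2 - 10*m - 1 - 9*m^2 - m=-9*m^2 - 11*m - 2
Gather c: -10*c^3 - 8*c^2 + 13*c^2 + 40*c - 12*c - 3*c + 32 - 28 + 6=-10*c^3 + 5*c^2 + 25*c + 10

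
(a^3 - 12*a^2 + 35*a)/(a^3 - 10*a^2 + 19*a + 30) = a*(a - 7)/(a^2 - 5*a - 6)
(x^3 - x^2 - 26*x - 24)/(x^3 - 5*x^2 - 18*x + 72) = (x + 1)/(x - 3)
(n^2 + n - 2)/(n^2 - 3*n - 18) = (-n^2 - n + 2)/(-n^2 + 3*n + 18)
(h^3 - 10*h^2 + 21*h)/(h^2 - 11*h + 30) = h*(h^2 - 10*h + 21)/(h^2 - 11*h + 30)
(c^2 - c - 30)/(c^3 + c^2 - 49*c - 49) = (c^2 - c - 30)/(c^3 + c^2 - 49*c - 49)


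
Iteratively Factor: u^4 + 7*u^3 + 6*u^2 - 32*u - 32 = (u - 2)*(u^3 + 9*u^2 + 24*u + 16) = (u - 2)*(u + 1)*(u^2 + 8*u + 16) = (u - 2)*(u + 1)*(u + 4)*(u + 4)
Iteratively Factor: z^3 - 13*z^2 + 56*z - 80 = (z - 4)*(z^2 - 9*z + 20) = (z - 5)*(z - 4)*(z - 4)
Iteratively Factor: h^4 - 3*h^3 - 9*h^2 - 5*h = (h + 1)*(h^3 - 4*h^2 - 5*h) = (h + 1)^2*(h^2 - 5*h) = (h - 5)*(h + 1)^2*(h)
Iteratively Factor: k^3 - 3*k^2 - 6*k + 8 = (k + 2)*(k^2 - 5*k + 4) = (k - 1)*(k + 2)*(k - 4)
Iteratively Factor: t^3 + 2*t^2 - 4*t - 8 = (t - 2)*(t^2 + 4*t + 4) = (t - 2)*(t + 2)*(t + 2)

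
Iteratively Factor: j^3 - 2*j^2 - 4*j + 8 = (j + 2)*(j^2 - 4*j + 4) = (j - 2)*(j + 2)*(j - 2)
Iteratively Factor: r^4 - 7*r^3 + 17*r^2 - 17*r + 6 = (r - 1)*(r^3 - 6*r^2 + 11*r - 6) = (r - 1)^2*(r^2 - 5*r + 6) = (r - 2)*(r - 1)^2*(r - 3)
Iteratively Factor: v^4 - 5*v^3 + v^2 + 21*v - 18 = (v - 3)*(v^3 - 2*v^2 - 5*v + 6) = (v - 3)*(v - 1)*(v^2 - v - 6) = (v - 3)^2*(v - 1)*(v + 2)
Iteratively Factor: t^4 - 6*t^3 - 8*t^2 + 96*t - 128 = (t - 4)*(t^3 - 2*t^2 - 16*t + 32) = (t - 4)*(t - 2)*(t^2 - 16) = (t - 4)^2*(t - 2)*(t + 4)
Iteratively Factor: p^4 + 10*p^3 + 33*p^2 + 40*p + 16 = (p + 4)*(p^3 + 6*p^2 + 9*p + 4) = (p + 1)*(p + 4)*(p^2 + 5*p + 4) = (p + 1)^2*(p + 4)*(p + 4)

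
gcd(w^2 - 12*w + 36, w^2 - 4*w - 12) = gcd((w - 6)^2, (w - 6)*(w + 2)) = w - 6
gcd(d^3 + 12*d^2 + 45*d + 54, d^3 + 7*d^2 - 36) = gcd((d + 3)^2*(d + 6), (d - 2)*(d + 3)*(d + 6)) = d^2 + 9*d + 18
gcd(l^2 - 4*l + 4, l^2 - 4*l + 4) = l^2 - 4*l + 4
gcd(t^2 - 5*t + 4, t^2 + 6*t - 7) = t - 1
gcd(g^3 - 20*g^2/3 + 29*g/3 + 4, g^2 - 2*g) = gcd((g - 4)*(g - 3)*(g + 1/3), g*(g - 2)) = 1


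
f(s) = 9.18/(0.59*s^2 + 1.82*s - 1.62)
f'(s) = 9.18*(-1.18*s - 1.82)/(0.59*s^2 + 1.82*s - 1.62)^2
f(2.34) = 1.56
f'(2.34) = -1.22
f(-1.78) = -3.07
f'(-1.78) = 0.29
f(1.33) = 4.98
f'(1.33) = -9.15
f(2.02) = 2.06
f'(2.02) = -1.94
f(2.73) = 1.19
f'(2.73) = -0.77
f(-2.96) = -4.99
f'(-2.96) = 4.55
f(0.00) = -5.67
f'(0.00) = -6.37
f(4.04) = 0.60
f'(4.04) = -0.26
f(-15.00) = 0.09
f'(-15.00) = 0.01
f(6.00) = 0.30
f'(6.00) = -0.09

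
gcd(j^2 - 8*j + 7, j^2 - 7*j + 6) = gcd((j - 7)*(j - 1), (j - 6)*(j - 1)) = j - 1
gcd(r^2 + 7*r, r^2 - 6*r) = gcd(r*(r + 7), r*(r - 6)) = r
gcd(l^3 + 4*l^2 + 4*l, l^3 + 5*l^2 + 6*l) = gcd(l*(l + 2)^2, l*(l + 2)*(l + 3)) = l^2 + 2*l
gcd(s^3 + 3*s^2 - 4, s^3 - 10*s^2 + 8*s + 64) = s + 2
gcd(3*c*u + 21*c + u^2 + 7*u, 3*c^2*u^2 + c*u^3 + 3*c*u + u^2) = 3*c + u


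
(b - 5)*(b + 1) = b^2 - 4*b - 5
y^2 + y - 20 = (y - 4)*(y + 5)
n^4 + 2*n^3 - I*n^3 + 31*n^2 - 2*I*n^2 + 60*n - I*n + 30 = (n - 6*I)*(n + 5*I)*(-I*n - I)*(I*n + I)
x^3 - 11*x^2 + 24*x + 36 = (x - 6)^2*(x + 1)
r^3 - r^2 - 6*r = r*(r - 3)*(r + 2)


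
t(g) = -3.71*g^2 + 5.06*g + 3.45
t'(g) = 5.06 - 7.42*g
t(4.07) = -37.41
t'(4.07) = -25.14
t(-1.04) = -5.83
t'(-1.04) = 12.78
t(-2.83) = -40.58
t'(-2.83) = 26.06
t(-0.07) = 3.08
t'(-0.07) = 5.58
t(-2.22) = -26.07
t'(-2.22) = 21.53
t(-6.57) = -189.94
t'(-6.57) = 53.81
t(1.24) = 4.02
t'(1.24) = -4.14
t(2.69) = -9.78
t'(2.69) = -14.90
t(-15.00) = -907.20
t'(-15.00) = 116.36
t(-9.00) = -342.60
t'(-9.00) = 71.84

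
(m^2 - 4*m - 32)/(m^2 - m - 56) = (m + 4)/(m + 7)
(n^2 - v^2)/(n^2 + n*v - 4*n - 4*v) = (n - v)/(n - 4)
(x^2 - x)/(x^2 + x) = (x - 1)/(x + 1)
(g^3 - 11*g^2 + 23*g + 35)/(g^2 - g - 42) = (g^2 - 4*g - 5)/(g + 6)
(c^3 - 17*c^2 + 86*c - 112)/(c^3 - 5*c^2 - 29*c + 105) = (c^2 - 10*c + 16)/(c^2 + 2*c - 15)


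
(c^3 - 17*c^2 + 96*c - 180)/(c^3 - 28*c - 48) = (c^2 - 11*c + 30)/(c^2 + 6*c + 8)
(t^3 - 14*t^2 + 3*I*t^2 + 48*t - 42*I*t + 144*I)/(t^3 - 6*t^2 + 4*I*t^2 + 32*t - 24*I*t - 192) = (t^2 + t*(-8 + 3*I) - 24*I)/(t^2 + 4*I*t + 32)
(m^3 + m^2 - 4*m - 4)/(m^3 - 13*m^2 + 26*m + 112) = (m^2 - m - 2)/(m^2 - 15*m + 56)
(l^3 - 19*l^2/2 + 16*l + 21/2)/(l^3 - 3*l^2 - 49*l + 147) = (l + 1/2)/(l + 7)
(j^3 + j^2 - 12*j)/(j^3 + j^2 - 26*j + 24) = j*(j^2 + j - 12)/(j^3 + j^2 - 26*j + 24)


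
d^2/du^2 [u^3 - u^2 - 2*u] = 6*u - 2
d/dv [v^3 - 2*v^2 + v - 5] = 3*v^2 - 4*v + 1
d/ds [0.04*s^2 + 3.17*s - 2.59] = 0.08*s + 3.17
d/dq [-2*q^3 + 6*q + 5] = 6 - 6*q^2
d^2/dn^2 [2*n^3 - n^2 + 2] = 12*n - 2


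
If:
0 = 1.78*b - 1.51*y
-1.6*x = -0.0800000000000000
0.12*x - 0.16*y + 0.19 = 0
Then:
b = 1.04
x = 0.05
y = 1.22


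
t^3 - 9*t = t*(t - 3)*(t + 3)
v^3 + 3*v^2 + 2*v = v*(v + 1)*(v + 2)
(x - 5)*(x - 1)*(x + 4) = x^3 - 2*x^2 - 19*x + 20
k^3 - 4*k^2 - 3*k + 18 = (k - 3)^2*(k + 2)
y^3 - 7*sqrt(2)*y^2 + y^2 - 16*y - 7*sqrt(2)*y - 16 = (y + 1)*(y - 8*sqrt(2))*(y + sqrt(2))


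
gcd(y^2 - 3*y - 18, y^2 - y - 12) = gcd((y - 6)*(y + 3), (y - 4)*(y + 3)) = y + 3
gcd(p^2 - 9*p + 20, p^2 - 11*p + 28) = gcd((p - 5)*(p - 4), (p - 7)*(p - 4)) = p - 4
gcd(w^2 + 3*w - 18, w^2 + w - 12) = w - 3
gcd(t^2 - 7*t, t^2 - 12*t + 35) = t - 7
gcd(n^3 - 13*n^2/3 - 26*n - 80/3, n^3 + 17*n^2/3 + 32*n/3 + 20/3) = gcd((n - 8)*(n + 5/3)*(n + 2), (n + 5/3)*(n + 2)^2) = n^2 + 11*n/3 + 10/3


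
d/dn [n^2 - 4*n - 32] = 2*n - 4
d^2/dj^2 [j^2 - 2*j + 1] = 2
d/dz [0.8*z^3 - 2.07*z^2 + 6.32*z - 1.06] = 2.4*z^2 - 4.14*z + 6.32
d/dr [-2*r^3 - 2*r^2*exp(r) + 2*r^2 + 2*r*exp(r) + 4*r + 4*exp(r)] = -2*r^2*exp(r) - 6*r^2 - 2*r*exp(r) + 4*r + 6*exp(r) + 4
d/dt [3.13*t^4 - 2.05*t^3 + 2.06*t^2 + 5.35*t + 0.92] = 12.52*t^3 - 6.15*t^2 + 4.12*t + 5.35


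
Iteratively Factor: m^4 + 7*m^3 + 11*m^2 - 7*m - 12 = (m - 1)*(m^3 + 8*m^2 + 19*m + 12) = (m - 1)*(m + 4)*(m^2 + 4*m + 3) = (m - 1)*(m + 1)*(m + 4)*(m + 3)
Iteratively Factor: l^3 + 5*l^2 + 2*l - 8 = (l + 4)*(l^2 + l - 2) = (l - 1)*(l + 4)*(l + 2)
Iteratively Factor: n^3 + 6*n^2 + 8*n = (n + 4)*(n^2 + 2*n) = (n + 2)*(n + 4)*(n)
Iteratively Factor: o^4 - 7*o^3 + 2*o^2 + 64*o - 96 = (o - 2)*(o^3 - 5*o^2 - 8*o + 48) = (o - 4)*(o - 2)*(o^2 - o - 12) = (o - 4)^2*(o - 2)*(o + 3)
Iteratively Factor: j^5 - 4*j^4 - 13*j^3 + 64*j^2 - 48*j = (j - 1)*(j^4 - 3*j^3 - 16*j^2 + 48*j) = j*(j - 1)*(j^3 - 3*j^2 - 16*j + 48) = j*(j - 3)*(j - 1)*(j^2 - 16) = j*(j - 4)*(j - 3)*(j - 1)*(j + 4)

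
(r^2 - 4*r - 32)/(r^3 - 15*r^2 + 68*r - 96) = (r + 4)/(r^2 - 7*r + 12)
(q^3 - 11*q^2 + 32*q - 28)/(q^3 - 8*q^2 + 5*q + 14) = (q - 2)/(q + 1)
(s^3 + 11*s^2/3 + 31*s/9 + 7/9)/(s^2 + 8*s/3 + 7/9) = s + 1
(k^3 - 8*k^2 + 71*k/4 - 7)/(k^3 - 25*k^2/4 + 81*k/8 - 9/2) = 2*(4*k^2 - 16*k + 7)/(8*k^2 - 18*k + 9)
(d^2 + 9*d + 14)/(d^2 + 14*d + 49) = (d + 2)/(d + 7)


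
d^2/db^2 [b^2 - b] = 2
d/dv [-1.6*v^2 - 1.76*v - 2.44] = -3.2*v - 1.76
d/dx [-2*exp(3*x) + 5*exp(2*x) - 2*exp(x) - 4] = (-6*exp(2*x) + 10*exp(x) - 2)*exp(x)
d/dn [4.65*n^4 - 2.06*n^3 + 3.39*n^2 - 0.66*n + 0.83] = 18.6*n^3 - 6.18*n^2 + 6.78*n - 0.66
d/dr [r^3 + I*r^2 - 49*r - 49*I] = 3*r^2 + 2*I*r - 49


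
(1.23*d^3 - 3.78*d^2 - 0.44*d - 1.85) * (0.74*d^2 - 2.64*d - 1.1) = 0.9102*d^5 - 6.0444*d^4 + 8.3006*d^3 + 3.9506*d^2 + 5.368*d + 2.035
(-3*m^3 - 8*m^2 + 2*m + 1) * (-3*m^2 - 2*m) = 9*m^5 + 30*m^4 + 10*m^3 - 7*m^2 - 2*m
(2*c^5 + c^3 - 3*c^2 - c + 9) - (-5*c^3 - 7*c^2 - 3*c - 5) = 2*c^5 + 6*c^3 + 4*c^2 + 2*c + 14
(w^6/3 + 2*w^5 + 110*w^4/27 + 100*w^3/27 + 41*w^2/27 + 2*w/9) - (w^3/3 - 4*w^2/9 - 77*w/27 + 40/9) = w^6/3 + 2*w^5 + 110*w^4/27 + 91*w^3/27 + 53*w^2/27 + 83*w/27 - 40/9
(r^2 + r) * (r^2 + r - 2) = r^4 + 2*r^3 - r^2 - 2*r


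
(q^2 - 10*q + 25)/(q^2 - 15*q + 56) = (q^2 - 10*q + 25)/(q^2 - 15*q + 56)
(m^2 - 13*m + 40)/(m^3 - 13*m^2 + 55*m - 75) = (m - 8)/(m^2 - 8*m + 15)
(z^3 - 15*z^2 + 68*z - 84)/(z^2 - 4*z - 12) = (z^2 - 9*z + 14)/(z + 2)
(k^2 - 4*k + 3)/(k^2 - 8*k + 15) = (k - 1)/(k - 5)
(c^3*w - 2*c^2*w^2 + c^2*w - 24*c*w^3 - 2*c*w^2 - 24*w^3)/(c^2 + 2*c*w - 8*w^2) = w*(-c^2 + 6*c*w - c + 6*w)/(-c + 2*w)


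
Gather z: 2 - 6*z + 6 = 8 - 6*z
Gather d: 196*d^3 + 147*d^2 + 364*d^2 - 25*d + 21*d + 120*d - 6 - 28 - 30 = 196*d^3 + 511*d^2 + 116*d - 64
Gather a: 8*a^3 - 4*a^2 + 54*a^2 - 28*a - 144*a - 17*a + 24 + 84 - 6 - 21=8*a^3 + 50*a^2 - 189*a + 81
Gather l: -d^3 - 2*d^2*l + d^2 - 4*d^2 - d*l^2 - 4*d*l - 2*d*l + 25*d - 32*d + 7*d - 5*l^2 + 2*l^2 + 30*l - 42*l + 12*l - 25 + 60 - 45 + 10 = -d^3 - 3*d^2 + l^2*(-d - 3) + l*(-2*d^2 - 6*d)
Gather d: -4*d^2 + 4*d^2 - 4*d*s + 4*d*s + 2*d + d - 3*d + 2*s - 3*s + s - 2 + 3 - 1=0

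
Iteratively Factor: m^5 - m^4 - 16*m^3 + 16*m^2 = (m)*(m^4 - m^3 - 16*m^2 + 16*m) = m*(m - 1)*(m^3 - 16*m) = m*(m - 1)*(m + 4)*(m^2 - 4*m) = m*(m - 4)*(m - 1)*(m + 4)*(m)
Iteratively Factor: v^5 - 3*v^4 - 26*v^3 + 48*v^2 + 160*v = (v + 4)*(v^4 - 7*v^3 + 2*v^2 + 40*v) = (v + 2)*(v + 4)*(v^3 - 9*v^2 + 20*v) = (v - 5)*(v + 2)*(v + 4)*(v^2 - 4*v) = (v - 5)*(v - 4)*(v + 2)*(v + 4)*(v)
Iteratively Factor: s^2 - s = (s - 1)*(s)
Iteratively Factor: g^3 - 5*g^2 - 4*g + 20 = (g + 2)*(g^2 - 7*g + 10) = (g - 2)*(g + 2)*(g - 5)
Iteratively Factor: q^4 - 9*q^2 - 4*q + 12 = (q - 3)*(q^3 + 3*q^2 - 4) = (q - 3)*(q + 2)*(q^2 + q - 2) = (q - 3)*(q + 2)^2*(q - 1)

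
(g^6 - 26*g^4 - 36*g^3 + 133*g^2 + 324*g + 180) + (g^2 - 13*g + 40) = g^6 - 26*g^4 - 36*g^3 + 134*g^2 + 311*g + 220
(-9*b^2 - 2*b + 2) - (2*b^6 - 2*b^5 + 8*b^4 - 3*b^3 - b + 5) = -2*b^6 + 2*b^5 - 8*b^4 + 3*b^3 - 9*b^2 - b - 3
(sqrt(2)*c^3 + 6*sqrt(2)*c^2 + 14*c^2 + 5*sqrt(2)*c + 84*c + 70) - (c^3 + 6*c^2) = -c^3 + sqrt(2)*c^3 + 8*c^2 + 6*sqrt(2)*c^2 + 5*sqrt(2)*c + 84*c + 70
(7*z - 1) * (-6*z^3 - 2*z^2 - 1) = -42*z^4 - 8*z^3 + 2*z^2 - 7*z + 1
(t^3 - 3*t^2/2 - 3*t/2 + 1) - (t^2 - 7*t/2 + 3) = t^3 - 5*t^2/2 + 2*t - 2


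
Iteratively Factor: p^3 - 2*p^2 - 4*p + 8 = (p - 2)*(p^2 - 4) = (p - 2)*(p + 2)*(p - 2)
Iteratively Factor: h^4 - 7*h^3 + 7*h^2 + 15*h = (h)*(h^3 - 7*h^2 + 7*h + 15) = h*(h - 3)*(h^2 - 4*h - 5) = h*(h - 5)*(h - 3)*(h + 1)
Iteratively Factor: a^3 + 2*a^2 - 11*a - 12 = (a + 4)*(a^2 - 2*a - 3) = (a - 3)*(a + 4)*(a + 1)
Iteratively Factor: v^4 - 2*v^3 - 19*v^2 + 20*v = (v - 5)*(v^3 + 3*v^2 - 4*v) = v*(v - 5)*(v^2 + 3*v - 4) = v*(v - 5)*(v - 1)*(v + 4)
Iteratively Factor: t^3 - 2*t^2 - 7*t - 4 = (t - 4)*(t^2 + 2*t + 1) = (t - 4)*(t + 1)*(t + 1)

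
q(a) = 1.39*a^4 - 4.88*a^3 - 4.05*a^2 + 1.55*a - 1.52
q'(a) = 5.56*a^3 - 14.64*a^2 - 8.1*a + 1.55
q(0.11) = -1.40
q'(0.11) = 0.49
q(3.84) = -29.38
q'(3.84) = 69.39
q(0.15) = -1.39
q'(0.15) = 0.02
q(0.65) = -3.32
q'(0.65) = -8.37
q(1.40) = -15.34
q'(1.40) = -23.23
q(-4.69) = 1078.08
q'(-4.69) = -856.06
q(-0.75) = -2.46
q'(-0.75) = -2.96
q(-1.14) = 1.03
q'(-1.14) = -16.48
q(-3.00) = 201.73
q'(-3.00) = -256.03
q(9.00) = 5246.65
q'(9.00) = 2796.05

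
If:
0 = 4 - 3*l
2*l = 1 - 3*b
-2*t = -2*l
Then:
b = -5/9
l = 4/3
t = 4/3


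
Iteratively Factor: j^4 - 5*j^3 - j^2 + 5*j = (j - 1)*(j^3 - 4*j^2 - 5*j) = j*(j - 1)*(j^2 - 4*j - 5) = j*(j - 1)*(j + 1)*(j - 5)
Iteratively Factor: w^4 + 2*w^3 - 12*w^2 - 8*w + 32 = (w + 2)*(w^3 - 12*w + 16) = (w - 2)*(w + 2)*(w^2 + 2*w - 8) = (w - 2)*(w + 2)*(w + 4)*(w - 2)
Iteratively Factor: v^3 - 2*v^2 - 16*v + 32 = (v + 4)*(v^2 - 6*v + 8) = (v - 2)*(v + 4)*(v - 4)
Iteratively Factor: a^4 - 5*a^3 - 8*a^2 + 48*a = (a)*(a^3 - 5*a^2 - 8*a + 48) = a*(a - 4)*(a^2 - a - 12) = a*(a - 4)^2*(a + 3)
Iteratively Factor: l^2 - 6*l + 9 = (l - 3)*(l - 3)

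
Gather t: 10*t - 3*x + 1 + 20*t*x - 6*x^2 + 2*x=t*(20*x + 10) - 6*x^2 - x + 1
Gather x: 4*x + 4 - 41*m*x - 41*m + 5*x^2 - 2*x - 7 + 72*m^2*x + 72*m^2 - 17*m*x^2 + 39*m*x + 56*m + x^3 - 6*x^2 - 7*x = 72*m^2 + 15*m + x^3 + x^2*(-17*m - 1) + x*(72*m^2 - 2*m - 5) - 3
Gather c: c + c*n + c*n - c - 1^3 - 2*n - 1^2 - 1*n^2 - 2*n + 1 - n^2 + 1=2*c*n - 2*n^2 - 4*n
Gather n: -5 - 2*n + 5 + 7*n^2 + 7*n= 7*n^2 + 5*n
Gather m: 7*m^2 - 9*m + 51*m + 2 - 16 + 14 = 7*m^2 + 42*m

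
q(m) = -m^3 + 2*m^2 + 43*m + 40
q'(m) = -3*m^2 + 4*m + 43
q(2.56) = 146.41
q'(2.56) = 33.58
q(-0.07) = 37.00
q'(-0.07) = 42.71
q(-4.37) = -26.26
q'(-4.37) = -31.77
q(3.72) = 176.16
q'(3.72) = 16.36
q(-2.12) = -32.64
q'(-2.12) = 21.04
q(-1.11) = -3.90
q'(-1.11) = 34.86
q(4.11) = 181.09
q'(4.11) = 8.76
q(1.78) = 117.24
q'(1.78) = 40.61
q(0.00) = 40.00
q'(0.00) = 43.00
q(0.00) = 40.00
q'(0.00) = 43.00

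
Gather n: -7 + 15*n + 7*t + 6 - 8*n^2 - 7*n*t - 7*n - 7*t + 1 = -8*n^2 + n*(8 - 7*t)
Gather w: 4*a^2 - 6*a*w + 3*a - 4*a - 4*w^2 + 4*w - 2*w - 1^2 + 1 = 4*a^2 - a - 4*w^2 + w*(2 - 6*a)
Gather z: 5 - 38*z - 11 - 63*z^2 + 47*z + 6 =-63*z^2 + 9*z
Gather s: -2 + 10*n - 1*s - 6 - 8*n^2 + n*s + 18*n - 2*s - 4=-8*n^2 + 28*n + s*(n - 3) - 12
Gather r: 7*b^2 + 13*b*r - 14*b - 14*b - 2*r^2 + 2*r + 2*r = 7*b^2 - 28*b - 2*r^2 + r*(13*b + 4)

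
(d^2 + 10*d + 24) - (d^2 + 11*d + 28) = -d - 4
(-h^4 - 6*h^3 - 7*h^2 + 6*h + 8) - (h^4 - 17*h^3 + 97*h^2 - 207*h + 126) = -2*h^4 + 11*h^3 - 104*h^2 + 213*h - 118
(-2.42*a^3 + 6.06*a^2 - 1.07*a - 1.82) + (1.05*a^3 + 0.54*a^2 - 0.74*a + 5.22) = -1.37*a^3 + 6.6*a^2 - 1.81*a + 3.4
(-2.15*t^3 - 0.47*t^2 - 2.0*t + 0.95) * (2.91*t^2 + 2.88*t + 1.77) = -6.2565*t^5 - 7.5597*t^4 - 10.9791*t^3 - 3.8274*t^2 - 0.804*t + 1.6815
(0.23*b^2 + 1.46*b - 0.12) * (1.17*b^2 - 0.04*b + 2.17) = 0.2691*b^4 + 1.699*b^3 + 0.3003*b^2 + 3.173*b - 0.2604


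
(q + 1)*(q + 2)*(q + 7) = q^3 + 10*q^2 + 23*q + 14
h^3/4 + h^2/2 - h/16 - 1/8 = (h/4 + 1/2)*(h - 1/2)*(h + 1/2)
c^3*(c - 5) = c^4 - 5*c^3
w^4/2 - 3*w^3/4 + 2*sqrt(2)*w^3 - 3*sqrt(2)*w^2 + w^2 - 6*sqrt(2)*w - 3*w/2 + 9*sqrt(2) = (w/2 + sqrt(2))*(w - 3/2)*(w - sqrt(2))*(w + 3*sqrt(2))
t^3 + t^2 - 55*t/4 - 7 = (t - 7/2)*(t + 1/2)*(t + 4)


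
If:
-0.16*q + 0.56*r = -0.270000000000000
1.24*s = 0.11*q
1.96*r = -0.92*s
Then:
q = 1.47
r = -0.06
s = 0.13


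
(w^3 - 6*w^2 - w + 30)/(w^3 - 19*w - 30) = (w - 3)/(w + 3)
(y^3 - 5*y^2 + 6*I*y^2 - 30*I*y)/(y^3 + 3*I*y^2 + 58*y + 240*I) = y*(y - 5)/(y^2 - 3*I*y + 40)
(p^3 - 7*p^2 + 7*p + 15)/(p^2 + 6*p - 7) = (p^3 - 7*p^2 + 7*p + 15)/(p^2 + 6*p - 7)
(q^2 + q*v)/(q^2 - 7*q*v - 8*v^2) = q/(q - 8*v)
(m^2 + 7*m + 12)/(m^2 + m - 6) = (m + 4)/(m - 2)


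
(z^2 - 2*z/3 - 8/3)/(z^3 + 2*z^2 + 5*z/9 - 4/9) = 3*(z - 2)/(3*z^2 + 2*z - 1)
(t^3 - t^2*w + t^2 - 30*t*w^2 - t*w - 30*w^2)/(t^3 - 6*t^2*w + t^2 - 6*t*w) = (t + 5*w)/t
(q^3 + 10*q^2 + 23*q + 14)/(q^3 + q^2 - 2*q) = (q^2 + 8*q + 7)/(q*(q - 1))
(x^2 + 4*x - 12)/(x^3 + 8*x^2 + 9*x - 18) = (x - 2)/(x^2 + 2*x - 3)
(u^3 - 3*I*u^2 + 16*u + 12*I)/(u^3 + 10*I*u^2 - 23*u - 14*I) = (u - 6*I)/(u + 7*I)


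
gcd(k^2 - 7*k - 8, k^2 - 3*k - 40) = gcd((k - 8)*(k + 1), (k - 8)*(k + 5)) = k - 8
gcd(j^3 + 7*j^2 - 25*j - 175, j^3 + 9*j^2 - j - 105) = j^2 + 12*j + 35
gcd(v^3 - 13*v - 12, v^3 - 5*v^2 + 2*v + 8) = v^2 - 3*v - 4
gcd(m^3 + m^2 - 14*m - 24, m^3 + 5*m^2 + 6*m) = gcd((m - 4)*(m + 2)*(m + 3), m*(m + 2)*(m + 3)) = m^2 + 5*m + 6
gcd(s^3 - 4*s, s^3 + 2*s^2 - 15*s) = s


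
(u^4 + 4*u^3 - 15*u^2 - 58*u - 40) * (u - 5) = u^5 - u^4 - 35*u^3 + 17*u^2 + 250*u + 200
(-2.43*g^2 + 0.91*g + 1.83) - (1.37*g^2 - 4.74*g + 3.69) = -3.8*g^2 + 5.65*g - 1.86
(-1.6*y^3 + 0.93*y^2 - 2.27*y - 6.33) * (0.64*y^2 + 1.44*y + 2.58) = -1.024*y^5 - 1.7088*y^4 - 4.2416*y^3 - 4.9206*y^2 - 14.9718*y - 16.3314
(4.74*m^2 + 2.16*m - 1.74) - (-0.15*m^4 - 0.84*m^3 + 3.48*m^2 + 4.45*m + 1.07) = 0.15*m^4 + 0.84*m^3 + 1.26*m^2 - 2.29*m - 2.81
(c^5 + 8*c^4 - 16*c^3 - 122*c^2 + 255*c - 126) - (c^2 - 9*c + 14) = c^5 + 8*c^4 - 16*c^3 - 123*c^2 + 264*c - 140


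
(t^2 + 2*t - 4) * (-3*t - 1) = -3*t^3 - 7*t^2 + 10*t + 4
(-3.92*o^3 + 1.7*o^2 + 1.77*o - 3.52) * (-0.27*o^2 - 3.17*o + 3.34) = 1.0584*o^5 + 11.9674*o^4 - 18.9597*o^3 + 1.0175*o^2 + 17.0702*o - 11.7568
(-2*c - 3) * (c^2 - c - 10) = -2*c^3 - c^2 + 23*c + 30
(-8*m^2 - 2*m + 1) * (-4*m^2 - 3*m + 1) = 32*m^4 + 32*m^3 - 6*m^2 - 5*m + 1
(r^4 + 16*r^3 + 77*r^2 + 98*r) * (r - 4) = r^5 + 12*r^4 + 13*r^3 - 210*r^2 - 392*r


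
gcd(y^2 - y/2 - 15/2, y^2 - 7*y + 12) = y - 3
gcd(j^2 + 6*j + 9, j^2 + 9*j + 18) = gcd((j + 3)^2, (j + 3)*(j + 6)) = j + 3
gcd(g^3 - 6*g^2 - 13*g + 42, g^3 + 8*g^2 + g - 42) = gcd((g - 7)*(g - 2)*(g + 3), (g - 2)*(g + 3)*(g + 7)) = g^2 + g - 6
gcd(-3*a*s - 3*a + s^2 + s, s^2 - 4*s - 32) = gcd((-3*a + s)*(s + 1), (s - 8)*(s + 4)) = 1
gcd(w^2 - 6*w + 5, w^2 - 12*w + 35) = w - 5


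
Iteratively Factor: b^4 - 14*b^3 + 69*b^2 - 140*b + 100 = (b - 2)*(b^3 - 12*b^2 + 45*b - 50) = (b - 2)^2*(b^2 - 10*b + 25) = (b - 5)*(b - 2)^2*(b - 5)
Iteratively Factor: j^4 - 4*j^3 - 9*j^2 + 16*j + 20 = (j + 2)*(j^3 - 6*j^2 + 3*j + 10) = (j + 1)*(j + 2)*(j^2 - 7*j + 10) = (j - 2)*(j + 1)*(j + 2)*(j - 5)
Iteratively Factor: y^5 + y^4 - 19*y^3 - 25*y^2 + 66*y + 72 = (y - 2)*(y^4 + 3*y^3 - 13*y^2 - 51*y - 36) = (y - 2)*(y + 3)*(y^3 - 13*y - 12) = (y - 4)*(y - 2)*(y + 3)*(y^2 + 4*y + 3) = (y - 4)*(y - 2)*(y + 3)^2*(y + 1)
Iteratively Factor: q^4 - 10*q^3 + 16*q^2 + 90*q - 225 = (q - 3)*(q^3 - 7*q^2 - 5*q + 75) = (q - 5)*(q - 3)*(q^2 - 2*q - 15) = (q - 5)^2*(q - 3)*(q + 3)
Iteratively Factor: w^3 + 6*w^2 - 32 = (w + 4)*(w^2 + 2*w - 8) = (w + 4)^2*(w - 2)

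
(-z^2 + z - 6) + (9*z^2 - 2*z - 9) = 8*z^2 - z - 15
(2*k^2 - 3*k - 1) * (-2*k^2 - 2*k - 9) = -4*k^4 + 2*k^3 - 10*k^2 + 29*k + 9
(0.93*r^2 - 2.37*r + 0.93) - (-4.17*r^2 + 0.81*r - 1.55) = 5.1*r^2 - 3.18*r + 2.48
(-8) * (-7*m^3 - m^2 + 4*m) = 56*m^3 + 8*m^2 - 32*m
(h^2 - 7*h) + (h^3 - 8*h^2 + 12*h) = h^3 - 7*h^2 + 5*h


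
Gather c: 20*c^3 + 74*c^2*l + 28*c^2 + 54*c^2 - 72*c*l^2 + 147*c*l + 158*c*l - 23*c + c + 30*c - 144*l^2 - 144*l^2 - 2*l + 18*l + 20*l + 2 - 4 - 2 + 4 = 20*c^3 + c^2*(74*l + 82) + c*(-72*l^2 + 305*l + 8) - 288*l^2 + 36*l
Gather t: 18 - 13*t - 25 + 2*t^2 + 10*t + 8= 2*t^2 - 3*t + 1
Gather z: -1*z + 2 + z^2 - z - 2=z^2 - 2*z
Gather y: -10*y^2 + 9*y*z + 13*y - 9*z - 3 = -10*y^2 + y*(9*z + 13) - 9*z - 3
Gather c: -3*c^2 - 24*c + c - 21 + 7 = -3*c^2 - 23*c - 14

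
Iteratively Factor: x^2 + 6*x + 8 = (x + 4)*(x + 2)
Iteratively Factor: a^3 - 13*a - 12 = (a + 1)*(a^2 - a - 12) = (a - 4)*(a + 1)*(a + 3)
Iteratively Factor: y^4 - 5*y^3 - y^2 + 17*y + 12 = (y - 4)*(y^3 - y^2 - 5*y - 3) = (y - 4)*(y + 1)*(y^2 - 2*y - 3) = (y - 4)*(y + 1)^2*(y - 3)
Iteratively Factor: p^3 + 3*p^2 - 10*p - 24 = (p + 4)*(p^2 - p - 6) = (p + 2)*(p + 4)*(p - 3)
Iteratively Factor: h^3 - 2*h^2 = (h)*(h^2 - 2*h) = h*(h - 2)*(h)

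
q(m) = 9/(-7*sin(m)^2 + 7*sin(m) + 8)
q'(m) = 9*(14*sin(m)*cos(m) - 7*cos(m))/(-7*sin(m)^2 + 7*sin(m) + 8)^2 = 63*(2*sin(m) - 1)*cos(m)/(-7*sin(m)^2 + 7*sin(m) + 8)^2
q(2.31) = 0.96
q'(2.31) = -0.23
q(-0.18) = 1.38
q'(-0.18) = -1.98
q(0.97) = 1.00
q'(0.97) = 0.28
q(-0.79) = -17.83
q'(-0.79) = -421.42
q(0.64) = 0.93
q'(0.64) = 0.10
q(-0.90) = -5.06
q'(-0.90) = -31.78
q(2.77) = 0.94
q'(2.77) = 0.17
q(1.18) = 1.06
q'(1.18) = 0.28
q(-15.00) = 18.45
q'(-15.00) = 462.61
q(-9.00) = 2.29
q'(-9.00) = 6.79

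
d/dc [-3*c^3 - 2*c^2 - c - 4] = -9*c^2 - 4*c - 1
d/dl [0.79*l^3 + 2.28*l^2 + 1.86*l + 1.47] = 2.37*l^2 + 4.56*l + 1.86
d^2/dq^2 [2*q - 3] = 0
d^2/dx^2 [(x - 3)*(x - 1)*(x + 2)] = 6*x - 4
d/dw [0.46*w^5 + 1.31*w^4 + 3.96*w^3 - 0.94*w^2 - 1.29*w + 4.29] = 2.3*w^4 + 5.24*w^3 + 11.88*w^2 - 1.88*w - 1.29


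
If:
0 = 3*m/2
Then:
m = 0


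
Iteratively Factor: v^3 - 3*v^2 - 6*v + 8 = (v - 1)*(v^2 - 2*v - 8) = (v - 1)*(v + 2)*(v - 4)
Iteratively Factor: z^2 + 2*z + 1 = (z + 1)*(z + 1)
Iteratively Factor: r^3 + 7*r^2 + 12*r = (r + 3)*(r^2 + 4*r) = r*(r + 3)*(r + 4)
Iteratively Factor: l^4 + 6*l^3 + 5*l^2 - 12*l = (l)*(l^3 + 6*l^2 + 5*l - 12) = l*(l - 1)*(l^2 + 7*l + 12) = l*(l - 1)*(l + 4)*(l + 3)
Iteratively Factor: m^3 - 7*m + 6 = (m - 1)*(m^2 + m - 6) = (m - 1)*(m + 3)*(m - 2)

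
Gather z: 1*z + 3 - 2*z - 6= -z - 3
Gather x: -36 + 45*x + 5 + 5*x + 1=50*x - 30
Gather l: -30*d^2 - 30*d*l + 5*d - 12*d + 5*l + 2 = -30*d^2 - 7*d + l*(5 - 30*d) + 2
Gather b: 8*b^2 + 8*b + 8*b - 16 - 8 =8*b^2 + 16*b - 24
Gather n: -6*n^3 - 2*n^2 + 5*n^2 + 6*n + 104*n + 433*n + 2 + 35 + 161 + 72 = -6*n^3 + 3*n^2 + 543*n + 270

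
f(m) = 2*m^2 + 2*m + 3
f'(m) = 4*m + 2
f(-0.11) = 2.80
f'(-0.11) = 1.56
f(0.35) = 3.94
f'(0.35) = 3.40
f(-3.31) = 18.29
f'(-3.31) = -11.24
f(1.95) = 14.50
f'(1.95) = 9.80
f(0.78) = 5.78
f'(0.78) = 5.12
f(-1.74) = 5.58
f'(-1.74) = -4.96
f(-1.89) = 6.36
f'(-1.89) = -5.56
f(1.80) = 13.08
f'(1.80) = 9.20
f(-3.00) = 15.00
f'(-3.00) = -10.00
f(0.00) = 3.00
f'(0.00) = 2.00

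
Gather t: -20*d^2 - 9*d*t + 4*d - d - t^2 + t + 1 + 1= -20*d^2 + 3*d - t^2 + t*(1 - 9*d) + 2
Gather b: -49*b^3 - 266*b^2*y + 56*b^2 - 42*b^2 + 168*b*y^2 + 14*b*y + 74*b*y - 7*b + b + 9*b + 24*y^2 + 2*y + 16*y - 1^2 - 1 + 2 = -49*b^3 + b^2*(14 - 266*y) + b*(168*y^2 + 88*y + 3) + 24*y^2 + 18*y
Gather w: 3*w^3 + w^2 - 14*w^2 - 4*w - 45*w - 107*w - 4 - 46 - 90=3*w^3 - 13*w^2 - 156*w - 140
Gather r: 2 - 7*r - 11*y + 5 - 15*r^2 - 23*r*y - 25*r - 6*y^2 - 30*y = -15*r^2 + r*(-23*y - 32) - 6*y^2 - 41*y + 7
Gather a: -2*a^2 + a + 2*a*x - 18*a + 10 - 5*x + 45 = -2*a^2 + a*(2*x - 17) - 5*x + 55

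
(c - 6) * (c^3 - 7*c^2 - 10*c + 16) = c^4 - 13*c^3 + 32*c^2 + 76*c - 96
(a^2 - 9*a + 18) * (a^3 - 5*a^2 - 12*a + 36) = a^5 - 14*a^4 + 51*a^3 + 54*a^2 - 540*a + 648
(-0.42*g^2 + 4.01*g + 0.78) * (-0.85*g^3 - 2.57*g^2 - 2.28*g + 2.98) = 0.357*g^5 - 2.3291*g^4 - 10.0111*g^3 - 12.399*g^2 + 10.1714*g + 2.3244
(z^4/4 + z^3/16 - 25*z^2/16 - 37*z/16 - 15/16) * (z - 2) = z^5/4 - 7*z^4/16 - 27*z^3/16 + 13*z^2/16 + 59*z/16 + 15/8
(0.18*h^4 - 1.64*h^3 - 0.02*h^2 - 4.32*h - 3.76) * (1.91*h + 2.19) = 0.3438*h^5 - 2.7382*h^4 - 3.6298*h^3 - 8.295*h^2 - 16.6424*h - 8.2344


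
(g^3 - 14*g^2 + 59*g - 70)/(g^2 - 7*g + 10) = g - 7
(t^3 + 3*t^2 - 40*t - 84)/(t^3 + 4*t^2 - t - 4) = (t^3 + 3*t^2 - 40*t - 84)/(t^3 + 4*t^2 - t - 4)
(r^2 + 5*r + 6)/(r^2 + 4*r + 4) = (r + 3)/(r + 2)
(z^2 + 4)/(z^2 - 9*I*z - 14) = (z + 2*I)/(z - 7*I)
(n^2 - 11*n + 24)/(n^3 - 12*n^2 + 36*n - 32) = (n - 3)/(n^2 - 4*n + 4)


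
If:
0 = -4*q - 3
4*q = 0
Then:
No Solution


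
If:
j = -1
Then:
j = -1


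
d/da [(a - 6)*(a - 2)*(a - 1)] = 3*a^2 - 18*a + 20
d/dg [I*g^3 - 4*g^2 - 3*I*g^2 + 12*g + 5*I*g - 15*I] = 3*I*g^2 - 8*g - 6*I*g + 12 + 5*I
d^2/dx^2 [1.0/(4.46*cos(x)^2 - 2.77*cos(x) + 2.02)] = (-79.5664*(1 - cos(x)^2)^2 + 37.0626*cos(x)^3 - 11.4193*cos(x)^2 - 79.7206*cos(x) + 76.8938)/(4.46*cos(x)^2 - 2.77*cos(x) + 2.02)^3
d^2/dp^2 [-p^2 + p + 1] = -2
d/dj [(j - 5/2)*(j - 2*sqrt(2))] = 2*j - 2*sqrt(2) - 5/2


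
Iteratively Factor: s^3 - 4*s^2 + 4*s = (s)*(s^2 - 4*s + 4) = s*(s - 2)*(s - 2)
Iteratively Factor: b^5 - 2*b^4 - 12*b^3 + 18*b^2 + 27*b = (b + 1)*(b^4 - 3*b^3 - 9*b^2 + 27*b) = (b + 1)*(b + 3)*(b^3 - 6*b^2 + 9*b) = b*(b + 1)*(b + 3)*(b^2 - 6*b + 9) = b*(b - 3)*(b + 1)*(b + 3)*(b - 3)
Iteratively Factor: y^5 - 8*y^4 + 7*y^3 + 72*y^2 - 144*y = (y - 3)*(y^4 - 5*y^3 - 8*y^2 + 48*y) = (y - 4)*(y - 3)*(y^3 - y^2 - 12*y) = (y - 4)*(y - 3)*(y + 3)*(y^2 - 4*y) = y*(y - 4)*(y - 3)*(y + 3)*(y - 4)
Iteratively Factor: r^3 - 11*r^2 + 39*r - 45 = (r - 3)*(r^2 - 8*r + 15) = (r - 3)^2*(r - 5)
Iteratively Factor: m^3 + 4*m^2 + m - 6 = (m + 2)*(m^2 + 2*m - 3) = (m - 1)*(m + 2)*(m + 3)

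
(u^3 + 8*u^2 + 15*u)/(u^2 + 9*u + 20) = u*(u + 3)/(u + 4)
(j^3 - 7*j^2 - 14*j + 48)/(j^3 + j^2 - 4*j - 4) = (j^2 - 5*j - 24)/(j^2 + 3*j + 2)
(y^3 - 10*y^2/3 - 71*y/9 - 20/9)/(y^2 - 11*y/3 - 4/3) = (3*y^2 - 11*y - 20)/(3*(y - 4))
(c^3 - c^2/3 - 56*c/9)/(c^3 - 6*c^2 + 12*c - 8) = c*(9*c^2 - 3*c - 56)/(9*(c^3 - 6*c^2 + 12*c - 8))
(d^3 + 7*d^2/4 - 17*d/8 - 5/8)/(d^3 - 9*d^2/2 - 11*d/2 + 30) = (4*d^2 - 3*d - 1)/(4*(d^2 - 7*d + 12))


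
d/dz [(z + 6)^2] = 2*z + 12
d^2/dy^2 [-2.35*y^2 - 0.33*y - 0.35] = -4.70000000000000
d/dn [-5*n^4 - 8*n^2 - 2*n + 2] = -20*n^3 - 16*n - 2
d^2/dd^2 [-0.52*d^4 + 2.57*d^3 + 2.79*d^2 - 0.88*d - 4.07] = -6.24*d^2 + 15.42*d + 5.58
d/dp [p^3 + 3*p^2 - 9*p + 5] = 3*p^2 + 6*p - 9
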